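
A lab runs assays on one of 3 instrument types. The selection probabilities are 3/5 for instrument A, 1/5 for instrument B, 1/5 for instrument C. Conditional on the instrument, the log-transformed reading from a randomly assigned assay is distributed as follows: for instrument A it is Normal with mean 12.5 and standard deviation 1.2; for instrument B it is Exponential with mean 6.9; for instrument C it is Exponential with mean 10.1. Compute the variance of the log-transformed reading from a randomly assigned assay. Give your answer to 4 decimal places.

Per component, A: μ=12.5, E[X²]=157.69; B: μ=6.9, E[X²]=95.22; C: μ=10.1, E[X²]=204.02.
E[X] = 0.6·12.5 + 0.2·6.9 + 0.2·10.1 = 10.9.
E[X²] = 0.6·157.69 + 0.2·95.22 + 0.2·204.02 = 154.462.
Var(X) = E[X²] − (E[X])² = 154.462 − 118.81 = 35.652.

35.6520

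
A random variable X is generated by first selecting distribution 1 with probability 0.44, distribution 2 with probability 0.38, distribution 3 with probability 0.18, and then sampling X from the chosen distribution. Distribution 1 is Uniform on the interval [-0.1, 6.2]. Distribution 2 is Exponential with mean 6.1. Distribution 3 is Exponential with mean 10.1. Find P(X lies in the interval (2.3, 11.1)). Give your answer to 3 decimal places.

Conditional on each component, P(2.3 < X < 11.1): 1: 0.619048; 2: 0.523803; 3: 0.463144.
By total probability, P(2.3 < X < 11.1) = 0.44·0.619048 + 0.38·0.523803 + 0.18·0.463144 = 0.554792.

0.555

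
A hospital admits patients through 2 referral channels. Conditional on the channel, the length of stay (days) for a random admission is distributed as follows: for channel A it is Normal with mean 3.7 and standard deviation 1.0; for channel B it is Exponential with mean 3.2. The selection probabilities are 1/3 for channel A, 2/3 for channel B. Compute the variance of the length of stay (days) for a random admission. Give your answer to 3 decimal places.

7.216

Per component, A: μ=3.7, E[X²]=14.69; B: μ=3.2, E[X²]=20.48.
E[X] = 0.333333·3.7 + 0.666667·3.2 = 3.36667.
E[X²] = 0.333333·14.69 + 0.666667·20.48 = 18.55.
Var(X) = E[X²] − (E[X])² = 18.55 − 11.3344 = 7.21556.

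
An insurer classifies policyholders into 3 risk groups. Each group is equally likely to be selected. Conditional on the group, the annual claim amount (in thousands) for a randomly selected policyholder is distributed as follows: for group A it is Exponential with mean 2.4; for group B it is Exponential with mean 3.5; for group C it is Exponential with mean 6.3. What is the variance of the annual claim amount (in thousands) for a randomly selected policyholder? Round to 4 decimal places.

Per component, A: μ=2.4, E[X²]=11.52; B: μ=3.5, E[X²]=24.5; C: μ=6.3, E[X²]=79.38.
E[X] = 0.333333·2.4 + 0.333333·3.5 + 0.333333·6.3 = 4.06667.
E[X²] = 0.333333·11.52 + 0.333333·24.5 + 0.333333·79.38 = 38.4667.
Var(X) = E[X²] − (E[X])² = 38.4667 − 16.5378 = 21.9289.

21.9289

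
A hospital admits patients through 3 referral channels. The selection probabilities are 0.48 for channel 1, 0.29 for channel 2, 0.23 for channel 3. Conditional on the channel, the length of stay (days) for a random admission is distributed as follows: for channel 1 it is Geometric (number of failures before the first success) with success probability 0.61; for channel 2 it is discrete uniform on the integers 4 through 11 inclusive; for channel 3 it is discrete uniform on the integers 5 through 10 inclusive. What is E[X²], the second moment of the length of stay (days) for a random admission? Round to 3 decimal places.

32.143

For each component E[X²] = Var + (mean)², giving 1: 1.45687; 2: 61.5; 3: 59.1667.
Overall E[X²] = 0.48·1.45687 + 0.29·61.5 + 0.23·59.1667 = 32.1426.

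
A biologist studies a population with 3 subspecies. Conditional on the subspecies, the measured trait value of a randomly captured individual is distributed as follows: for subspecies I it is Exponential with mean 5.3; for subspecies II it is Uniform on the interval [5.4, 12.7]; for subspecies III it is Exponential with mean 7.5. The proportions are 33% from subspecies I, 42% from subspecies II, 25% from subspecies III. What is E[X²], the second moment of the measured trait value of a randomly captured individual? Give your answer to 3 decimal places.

82.929

For each component E[X²] = Var + (mean)², giving I: 56.18; II: 86.3433; III: 112.5.
Overall E[X²] = 0.33·56.18 + 0.42·86.3433 + 0.25·112.5 = 82.9286.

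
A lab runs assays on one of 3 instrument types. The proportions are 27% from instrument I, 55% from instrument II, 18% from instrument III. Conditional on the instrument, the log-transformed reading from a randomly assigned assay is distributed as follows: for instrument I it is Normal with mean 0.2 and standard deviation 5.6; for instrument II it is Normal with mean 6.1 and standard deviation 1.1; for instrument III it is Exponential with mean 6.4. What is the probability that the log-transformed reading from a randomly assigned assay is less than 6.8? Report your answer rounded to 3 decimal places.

0.761

Conditional on each instrument, P(X < 6.8): I: 0.880716; II: 0.73773; III: 0.654409.
By total probability, P(X < 6.8) = 0.27·0.880716 + 0.55·0.73773 + 0.18·0.654409 = 0.761339.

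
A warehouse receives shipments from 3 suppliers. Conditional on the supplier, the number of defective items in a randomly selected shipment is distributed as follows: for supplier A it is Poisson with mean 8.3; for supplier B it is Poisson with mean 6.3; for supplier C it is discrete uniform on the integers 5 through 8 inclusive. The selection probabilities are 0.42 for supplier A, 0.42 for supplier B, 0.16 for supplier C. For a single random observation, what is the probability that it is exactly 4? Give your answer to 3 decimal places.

Conditional on each supplier, P(X = 4): A: 0.0491425; B: 0.12053; C: 0.
By total probability, P(X = 4) = 0.42·0.0491425 + 0.42·0.12053 + 0.16·0 = 0.0712625.

0.071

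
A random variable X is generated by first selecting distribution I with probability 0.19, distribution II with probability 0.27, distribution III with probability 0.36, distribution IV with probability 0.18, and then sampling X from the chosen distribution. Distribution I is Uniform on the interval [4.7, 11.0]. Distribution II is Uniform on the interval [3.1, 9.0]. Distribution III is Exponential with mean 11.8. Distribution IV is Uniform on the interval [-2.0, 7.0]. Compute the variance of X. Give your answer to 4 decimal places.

64.3961

Per component, I: μ=7.85, E[X²]=64.93; II: μ=6.05, E[X²]=39.5033; III: μ=11.8, E[X²]=278.48; IV: μ=2.5, E[X²]=13.
E[X] = 0.19·7.85 + 0.27·6.05 + 0.36·11.8 + 0.18·2.5 = 7.823.
E[X²] = 0.19·64.93 + 0.27·39.5033 + 0.36·278.48 + 0.18·13 = 125.595.
Var(X) = E[X²] − (E[X])² = 125.595 − 61.1993 = 64.3961.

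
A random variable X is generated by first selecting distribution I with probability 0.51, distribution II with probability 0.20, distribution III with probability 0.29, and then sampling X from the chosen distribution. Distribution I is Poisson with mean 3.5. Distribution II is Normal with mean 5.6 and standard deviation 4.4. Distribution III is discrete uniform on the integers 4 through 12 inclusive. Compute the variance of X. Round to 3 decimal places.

Per component, I: μ=3.5, E[X²]=15.75; II: μ=5.6, E[X²]=50.72; III: μ=8, E[X²]=70.6667.
E[X] = 0.51·3.5 + 0.2·5.6 + 0.29·8 = 5.225.
E[X²] = 0.51·15.75 + 0.2·50.72 + 0.29·70.6667 = 38.6698.
Var(X) = E[X²] − (E[X])² = 38.6698 − 27.3006 = 11.3692.

11.369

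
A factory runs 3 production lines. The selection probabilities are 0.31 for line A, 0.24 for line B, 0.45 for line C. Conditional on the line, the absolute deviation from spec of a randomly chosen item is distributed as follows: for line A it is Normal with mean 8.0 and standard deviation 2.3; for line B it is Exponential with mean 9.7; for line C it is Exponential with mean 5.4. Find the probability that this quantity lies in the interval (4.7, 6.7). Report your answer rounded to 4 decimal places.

0.1511

Conditional on each line, P(4.7 < X < 6.7): A: 0.210288; B: 0.114769; C: 0.129626.
By total probability, P(4.7 < X < 6.7) = 0.31·0.210288 + 0.24·0.114769 + 0.45·0.129626 = 0.151066.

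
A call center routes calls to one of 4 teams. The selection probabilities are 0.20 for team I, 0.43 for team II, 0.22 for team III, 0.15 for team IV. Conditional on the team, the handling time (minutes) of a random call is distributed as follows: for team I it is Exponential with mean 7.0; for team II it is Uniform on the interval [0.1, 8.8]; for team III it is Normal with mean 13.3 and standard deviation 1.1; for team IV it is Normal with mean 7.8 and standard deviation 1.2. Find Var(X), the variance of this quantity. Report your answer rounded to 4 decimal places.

Per component, I: μ=7, E[X²]=98; II: μ=4.45, E[X²]=26.11; III: μ=13.3, E[X²]=178.1; IV: μ=7.8, E[X²]=62.28.
E[X] = 0.2·7 + 0.43·4.45 + 0.22·13.3 + 0.15·7.8 = 7.4095.
E[X²] = 0.2·98 + 0.43·26.11 + 0.22·178.1 + 0.15·62.28 = 79.3513.
Var(X) = E[X²] − (E[X])² = 79.3513 − 54.9007 = 24.4506.

24.4506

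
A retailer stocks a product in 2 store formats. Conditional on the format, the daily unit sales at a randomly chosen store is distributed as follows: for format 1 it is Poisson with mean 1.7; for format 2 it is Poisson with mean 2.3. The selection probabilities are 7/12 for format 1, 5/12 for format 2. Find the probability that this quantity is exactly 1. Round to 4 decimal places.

Conditional on each format, P(X = 1): 1: 0.310562; 2: 0.230595.
By total probability, P(X = 1) = 0.583333·0.310562 + 0.416667·0.230595 = 0.277243.

0.2772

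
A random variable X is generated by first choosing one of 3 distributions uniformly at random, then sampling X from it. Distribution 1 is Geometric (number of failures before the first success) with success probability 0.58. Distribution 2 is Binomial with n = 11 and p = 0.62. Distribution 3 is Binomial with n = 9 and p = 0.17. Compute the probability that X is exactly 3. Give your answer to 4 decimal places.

0.0650

Conditional on each component, P(X = 3): 1: 0.042971; 2: 0.0170973; 3: 0.134926.
By total probability, P(X = 3) = 0.333333·0.042971 + 0.333333·0.0170973 + 0.333333·0.134926 = 0.064998.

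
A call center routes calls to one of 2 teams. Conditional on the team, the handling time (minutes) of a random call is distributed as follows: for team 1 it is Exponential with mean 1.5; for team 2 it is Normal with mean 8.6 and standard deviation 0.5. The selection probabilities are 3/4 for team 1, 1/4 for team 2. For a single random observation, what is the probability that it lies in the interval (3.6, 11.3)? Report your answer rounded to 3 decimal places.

Conditional on each team, P(3.6 < X < 11.3): 1: 0.090183; 2: 1.
By total probability, P(3.6 < X < 11.3) = 0.75·0.090183 + 0.25·1 = 0.317637.

0.318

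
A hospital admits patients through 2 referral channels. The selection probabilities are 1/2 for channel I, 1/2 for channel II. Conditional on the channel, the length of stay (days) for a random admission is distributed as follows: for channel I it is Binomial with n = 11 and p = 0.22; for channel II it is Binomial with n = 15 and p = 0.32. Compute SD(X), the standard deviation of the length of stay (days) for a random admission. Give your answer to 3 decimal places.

1.998

Per component, I: μ=2.42, E[X²]=7.744; II: μ=4.8, E[X²]=26.304.
E[X] = 0.5·2.42 + 0.5·4.8 = 3.61.
E[X²] = 0.5·7.744 + 0.5·26.304 = 17.024.
Var(X) = E[X²] − (E[X])² = 17.024 − 13.0321 = 3.9919.
SD(X) = √3.9919 = 1.99797.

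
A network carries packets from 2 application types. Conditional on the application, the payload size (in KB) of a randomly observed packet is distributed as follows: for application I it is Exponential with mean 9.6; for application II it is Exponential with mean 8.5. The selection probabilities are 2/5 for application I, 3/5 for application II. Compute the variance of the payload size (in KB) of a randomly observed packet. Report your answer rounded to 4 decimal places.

80.5044

Per component, I: μ=9.6, E[X²]=184.32; II: μ=8.5, E[X²]=144.5.
E[X] = 0.4·9.6 + 0.6·8.5 = 8.94.
E[X²] = 0.4·184.32 + 0.6·144.5 = 160.428.
Var(X) = E[X²] − (E[X])² = 160.428 − 79.9236 = 80.5044.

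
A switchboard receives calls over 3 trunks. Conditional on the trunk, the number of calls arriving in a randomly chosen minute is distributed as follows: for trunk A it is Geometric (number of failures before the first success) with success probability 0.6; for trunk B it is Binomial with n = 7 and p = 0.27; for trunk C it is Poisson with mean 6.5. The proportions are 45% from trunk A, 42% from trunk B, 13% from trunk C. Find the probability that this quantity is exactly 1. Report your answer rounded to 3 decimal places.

Conditional on each trunk, P(X = 1): A: 0.24; B: 0.286022; C: 0.00977235.
By total probability, P(X = 1) = 0.45·0.24 + 0.42·0.286022 + 0.13·0.00977235 = 0.2294.

0.229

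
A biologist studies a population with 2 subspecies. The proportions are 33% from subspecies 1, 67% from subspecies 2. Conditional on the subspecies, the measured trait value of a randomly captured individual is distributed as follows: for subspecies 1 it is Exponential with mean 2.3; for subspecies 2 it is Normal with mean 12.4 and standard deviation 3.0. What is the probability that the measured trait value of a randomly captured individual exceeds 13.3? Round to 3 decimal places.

Conditional on each subspecies, P(X > 13.3): 1: 0.00308067; 2: 0.382089.
By total probability, P(X > 13.3) = 0.33·0.00308067 + 0.67·0.382089 = 0.257016.

0.257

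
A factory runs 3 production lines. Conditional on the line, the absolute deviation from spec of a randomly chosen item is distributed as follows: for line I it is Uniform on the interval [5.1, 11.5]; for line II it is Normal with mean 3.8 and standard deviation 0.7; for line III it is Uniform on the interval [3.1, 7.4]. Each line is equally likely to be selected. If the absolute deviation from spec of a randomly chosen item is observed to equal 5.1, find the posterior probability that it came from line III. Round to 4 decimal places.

Likelihoods f(5.1 | ·): I: 0.15625; II: 0.101596; III: 0.232558.
Posterior ∝ prior × likelihood. Numerator for III: 0.333333·0.232558 = 0.0775194.
Normalizing constant: 0.333333·0.15625 + 0.333333·0.101596 + 0.333333·0.232558 = 0.163468.
P(III | observation) = 0.0775194 / 0.163468 = 0.474218.

0.4742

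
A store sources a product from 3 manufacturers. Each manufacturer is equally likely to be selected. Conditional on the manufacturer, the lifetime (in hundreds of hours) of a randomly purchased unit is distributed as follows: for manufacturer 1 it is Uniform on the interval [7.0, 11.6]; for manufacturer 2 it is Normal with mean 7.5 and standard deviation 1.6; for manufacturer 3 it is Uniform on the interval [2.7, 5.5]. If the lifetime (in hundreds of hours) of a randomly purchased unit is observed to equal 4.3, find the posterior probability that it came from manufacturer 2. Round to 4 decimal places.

0.0863

Likelihoods f(4.3 | ·): 1: 0; 2: 0.0337444; 3: 0.357143.
Posterior ∝ prior × likelihood. Numerator for 2: 0.333333·0.0337444 = 0.0112481.
Normalizing constant: 0.333333·0 + 0.333333·0.0337444 + 0.333333·0.357143 = 0.130296.
P(2 | observation) = 0.0112481 / 0.130296 = 0.0863276.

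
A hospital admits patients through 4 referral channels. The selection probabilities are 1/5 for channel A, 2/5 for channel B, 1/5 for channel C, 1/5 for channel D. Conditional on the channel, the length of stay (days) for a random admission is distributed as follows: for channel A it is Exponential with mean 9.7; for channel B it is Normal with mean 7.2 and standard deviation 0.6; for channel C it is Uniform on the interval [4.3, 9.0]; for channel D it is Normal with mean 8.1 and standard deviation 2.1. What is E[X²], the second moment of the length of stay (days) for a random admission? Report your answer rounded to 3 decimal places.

81.733

For each component E[X²] = Var + (mean)², giving A: 188.18; B: 52.2; C: 46.0633; D: 70.02.
Overall E[X²] = 0.2·188.18 + 0.4·52.2 + 0.2·46.0633 + 0.2·70.02 = 81.7327.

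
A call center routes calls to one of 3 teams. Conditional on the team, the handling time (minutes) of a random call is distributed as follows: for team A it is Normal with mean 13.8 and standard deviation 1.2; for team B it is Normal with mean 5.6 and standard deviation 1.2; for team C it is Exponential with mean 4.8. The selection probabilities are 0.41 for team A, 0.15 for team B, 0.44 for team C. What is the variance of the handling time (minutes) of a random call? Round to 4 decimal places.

29.7339

Per component, A: μ=13.8, E[X²]=191.88; B: μ=5.6, E[X²]=32.8; C: μ=4.8, E[X²]=46.08.
E[X] = 0.41·13.8 + 0.15·5.6 + 0.44·4.8 = 8.61.
E[X²] = 0.41·191.88 + 0.15·32.8 + 0.44·46.08 = 103.866.
Var(X) = E[X²] − (E[X])² = 103.866 − 74.1321 = 29.7339.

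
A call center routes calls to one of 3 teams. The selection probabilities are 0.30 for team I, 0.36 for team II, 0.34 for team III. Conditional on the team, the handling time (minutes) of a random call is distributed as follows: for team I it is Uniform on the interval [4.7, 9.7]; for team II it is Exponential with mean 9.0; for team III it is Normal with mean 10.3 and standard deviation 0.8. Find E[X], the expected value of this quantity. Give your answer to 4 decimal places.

Component means — I: 7.2; II: 9; III: 10.3.
E[X] = 0.3·7.2 + 0.36·9 + 0.34·10.3 = 8.902.

8.9020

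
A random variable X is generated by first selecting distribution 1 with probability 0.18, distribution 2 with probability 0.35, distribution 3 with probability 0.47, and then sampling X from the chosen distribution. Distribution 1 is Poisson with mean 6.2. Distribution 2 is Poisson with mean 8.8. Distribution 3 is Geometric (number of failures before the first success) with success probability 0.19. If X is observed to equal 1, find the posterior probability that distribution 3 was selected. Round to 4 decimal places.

0.9636

Likelihoods P(X=1 | ·): 1: 0.0125825; 2: 0.00132645; 3: 0.1539.
Posterior ∝ prior × likelihood. Numerator for 3: 0.47·0.1539 = 0.072333.
Normalizing constant: 0.18·0.0125825 + 0.35·0.00132645 + 0.47·0.1539 = 0.0750621.
P(3 | observation) = 0.072333 / 0.0750621 = 0.963642.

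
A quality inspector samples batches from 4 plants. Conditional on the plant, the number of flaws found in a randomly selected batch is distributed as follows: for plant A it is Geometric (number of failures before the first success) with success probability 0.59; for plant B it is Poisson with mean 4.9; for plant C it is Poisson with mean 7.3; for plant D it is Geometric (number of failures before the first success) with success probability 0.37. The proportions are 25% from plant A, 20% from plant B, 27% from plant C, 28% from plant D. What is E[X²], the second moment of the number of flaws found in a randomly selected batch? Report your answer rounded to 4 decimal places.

For each component E[X²] = Var + (mean)², giving A: 1.66073; B: 28.91; C: 60.59; D: 7.5011.
Overall E[X²] = 0.25·1.66073 + 0.2·28.91 + 0.27·60.59 + 0.28·7.5011 = 24.6568.

24.6568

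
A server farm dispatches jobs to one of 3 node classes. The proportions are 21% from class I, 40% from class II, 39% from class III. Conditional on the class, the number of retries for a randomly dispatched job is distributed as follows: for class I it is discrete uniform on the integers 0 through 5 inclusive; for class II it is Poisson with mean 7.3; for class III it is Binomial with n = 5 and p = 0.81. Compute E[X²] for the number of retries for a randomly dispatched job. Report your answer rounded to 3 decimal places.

For each component E[X²] = Var + (mean)², giving I: 9.16667; II: 60.59; III: 17.172.
Overall E[X²] = 0.21·9.16667 + 0.4·60.59 + 0.39·17.172 = 32.8581.

32.858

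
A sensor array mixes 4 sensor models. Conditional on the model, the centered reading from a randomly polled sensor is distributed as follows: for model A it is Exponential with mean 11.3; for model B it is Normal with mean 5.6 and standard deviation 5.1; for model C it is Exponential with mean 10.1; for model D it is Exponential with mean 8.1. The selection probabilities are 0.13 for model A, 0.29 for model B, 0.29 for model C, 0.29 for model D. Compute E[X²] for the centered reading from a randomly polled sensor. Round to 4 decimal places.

147.0563

For each component E[X²] = Var + (mean)², giving A: 255.38; B: 57.37; C: 204.02; D: 131.22.
Overall E[X²] = 0.13·255.38 + 0.29·57.37 + 0.29·204.02 + 0.29·131.22 = 147.056.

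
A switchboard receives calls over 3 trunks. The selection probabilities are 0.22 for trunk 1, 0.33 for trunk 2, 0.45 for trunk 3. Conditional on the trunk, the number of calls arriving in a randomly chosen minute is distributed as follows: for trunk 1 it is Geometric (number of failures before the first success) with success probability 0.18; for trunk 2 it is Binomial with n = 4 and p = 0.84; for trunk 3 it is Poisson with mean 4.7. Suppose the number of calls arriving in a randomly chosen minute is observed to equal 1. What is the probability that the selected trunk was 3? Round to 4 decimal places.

0.3420

Likelihoods P(X=1 | ·): 1: 0.1476; 2: 0.0137626; 3: 0.0427478.
Posterior ∝ prior × likelihood. Numerator for 3: 0.45·0.0427478 = 0.0192365.
Normalizing constant: 0.22·0.1476 + 0.33·0.0137626 + 0.45·0.0427478 = 0.0562502.
P(3 | observation) = 0.0192365 / 0.0562502 = 0.341981.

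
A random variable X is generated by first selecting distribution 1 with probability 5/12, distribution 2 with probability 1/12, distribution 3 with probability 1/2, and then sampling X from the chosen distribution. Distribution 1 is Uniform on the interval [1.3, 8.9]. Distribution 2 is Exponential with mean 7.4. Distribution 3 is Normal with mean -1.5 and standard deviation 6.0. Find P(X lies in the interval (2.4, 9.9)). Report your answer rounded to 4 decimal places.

Conditional on each component, P(2.4 < X < 9.9): 1: 0.855263; 2: 0.460603; 3: 0.22913.
By total probability, P(2.4 < X < 9.9) = 0.416667·0.855263 + 0.0833333·0.460603 + 0.5·0.22913 = 0.509308.

0.5093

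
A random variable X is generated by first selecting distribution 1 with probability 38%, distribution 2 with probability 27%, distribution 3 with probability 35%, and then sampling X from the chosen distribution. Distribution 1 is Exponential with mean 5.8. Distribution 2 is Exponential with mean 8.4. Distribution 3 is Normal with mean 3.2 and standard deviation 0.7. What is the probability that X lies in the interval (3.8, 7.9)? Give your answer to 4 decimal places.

Conditional on each component, P(3.8 < X < 7.9): 1: 0.263222; 2: 0.24567; 3: 0.195683.
By total probability, P(3.8 < X < 7.9) = 0.38·0.263222 + 0.27·0.24567 + 0.35·0.195683 = 0.234844.

0.2348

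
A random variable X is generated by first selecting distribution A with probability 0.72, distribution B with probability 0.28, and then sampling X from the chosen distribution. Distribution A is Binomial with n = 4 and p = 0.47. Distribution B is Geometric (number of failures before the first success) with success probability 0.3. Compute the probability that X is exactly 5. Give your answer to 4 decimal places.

Conditional on each component, P(X = 5): A: 0; B: 0.050421.
By total probability, P(X = 5) = 0.72·0 + 0.28·0.050421 = 0.0141179.

0.0141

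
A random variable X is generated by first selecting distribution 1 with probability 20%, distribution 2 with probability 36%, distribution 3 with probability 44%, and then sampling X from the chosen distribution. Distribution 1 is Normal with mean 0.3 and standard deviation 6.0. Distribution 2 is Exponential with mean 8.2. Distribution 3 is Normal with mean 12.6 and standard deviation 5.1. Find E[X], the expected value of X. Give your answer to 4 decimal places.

Component means — 1: 0.3; 2: 8.2; 3: 12.6.
E[X] = 0.2·0.3 + 0.36·8.2 + 0.44·12.6 = 8.556.

8.5560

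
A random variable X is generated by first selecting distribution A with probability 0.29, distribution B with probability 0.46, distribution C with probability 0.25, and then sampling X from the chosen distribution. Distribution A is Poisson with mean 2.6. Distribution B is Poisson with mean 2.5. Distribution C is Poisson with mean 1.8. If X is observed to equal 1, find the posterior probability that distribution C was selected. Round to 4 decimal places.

0.3309

Likelihoods P(X=1 | ·): A: 0.193111; B: 0.205212; C: 0.297538.
Posterior ∝ prior × likelihood. Numerator for C: 0.25·0.297538 = 0.0743845.
Normalizing constant: 0.29·0.193111 + 0.46·0.205212 + 0.25·0.297538 = 0.224785.
P(C | observation) = 0.0743845 / 0.224785 = 0.330915.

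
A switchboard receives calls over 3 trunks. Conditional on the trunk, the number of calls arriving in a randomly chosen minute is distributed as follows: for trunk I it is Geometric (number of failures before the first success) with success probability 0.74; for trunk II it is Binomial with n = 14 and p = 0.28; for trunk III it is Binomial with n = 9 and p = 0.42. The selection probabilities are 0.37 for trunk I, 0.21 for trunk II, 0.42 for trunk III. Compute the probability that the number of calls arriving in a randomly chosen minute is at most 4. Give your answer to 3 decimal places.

Conditional on each trunk, P(X ≤ 4): I: 0.998812; II: 0.649052; III: 0.690308.
By total probability, P(X ≤ 4) = 0.37·0.998812 + 0.21·0.649052 + 0.42·0.690308 = 0.795791.

0.796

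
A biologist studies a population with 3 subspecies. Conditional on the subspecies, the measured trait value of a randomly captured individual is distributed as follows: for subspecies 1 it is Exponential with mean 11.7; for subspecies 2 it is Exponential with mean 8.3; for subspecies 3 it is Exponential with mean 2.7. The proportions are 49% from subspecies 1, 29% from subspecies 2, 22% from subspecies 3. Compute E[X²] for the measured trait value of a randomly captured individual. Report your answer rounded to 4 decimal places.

For each component E[X²] = Var + (mean)², giving 1: 273.78; 2: 137.78; 3: 14.58.
Overall E[X²] = 0.49·273.78 + 0.29·137.78 + 0.22·14.58 = 177.316.

177.3160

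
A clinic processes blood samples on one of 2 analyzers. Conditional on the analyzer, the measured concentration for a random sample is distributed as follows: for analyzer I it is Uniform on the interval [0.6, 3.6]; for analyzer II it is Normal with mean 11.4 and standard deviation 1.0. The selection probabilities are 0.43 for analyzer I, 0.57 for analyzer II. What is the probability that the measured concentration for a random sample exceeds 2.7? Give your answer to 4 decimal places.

Conditional on each analyzer, P(X > 2.7): I: 0.3; II: 1.
By total probability, P(X > 2.7) = 0.43·0.3 + 0.57·1 = 0.699.

0.6990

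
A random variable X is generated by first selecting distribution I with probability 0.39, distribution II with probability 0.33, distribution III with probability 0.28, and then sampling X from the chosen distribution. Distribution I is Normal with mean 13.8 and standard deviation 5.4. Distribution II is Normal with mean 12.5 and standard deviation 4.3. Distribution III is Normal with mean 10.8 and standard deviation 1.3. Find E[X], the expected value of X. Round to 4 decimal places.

12.5310

Component means — I: 13.8; II: 12.5; III: 10.8.
E[X] = 0.39·13.8 + 0.33·12.5 + 0.28·10.8 = 12.531.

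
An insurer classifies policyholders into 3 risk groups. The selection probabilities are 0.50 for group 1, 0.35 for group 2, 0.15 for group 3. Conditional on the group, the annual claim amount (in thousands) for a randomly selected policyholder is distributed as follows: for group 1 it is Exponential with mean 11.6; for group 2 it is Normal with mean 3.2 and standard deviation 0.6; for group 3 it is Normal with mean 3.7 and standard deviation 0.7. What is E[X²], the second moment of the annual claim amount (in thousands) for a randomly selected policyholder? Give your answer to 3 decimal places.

For each component E[X²] = Var + (mean)², giving 1: 269.12; 2: 10.6; 3: 14.18.
Overall E[X²] = 0.5·269.12 + 0.35·10.6 + 0.15·14.18 = 140.397.

140.397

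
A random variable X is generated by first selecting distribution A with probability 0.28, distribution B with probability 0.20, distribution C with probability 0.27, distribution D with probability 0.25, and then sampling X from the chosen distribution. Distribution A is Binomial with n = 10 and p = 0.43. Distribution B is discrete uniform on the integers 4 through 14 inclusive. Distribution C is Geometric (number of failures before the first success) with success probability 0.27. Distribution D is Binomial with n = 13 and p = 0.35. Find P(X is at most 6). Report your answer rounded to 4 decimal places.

0.7698

Conditional on each component, P(X ≤ 6): A: 0.919424; B: 0.272727; C: 0.889526; D: 0.870532.
By total probability, P(X ≤ 6) = 0.28·0.919424 + 0.2·0.272727 + 0.27·0.889526 + 0.25·0.870532 = 0.769789.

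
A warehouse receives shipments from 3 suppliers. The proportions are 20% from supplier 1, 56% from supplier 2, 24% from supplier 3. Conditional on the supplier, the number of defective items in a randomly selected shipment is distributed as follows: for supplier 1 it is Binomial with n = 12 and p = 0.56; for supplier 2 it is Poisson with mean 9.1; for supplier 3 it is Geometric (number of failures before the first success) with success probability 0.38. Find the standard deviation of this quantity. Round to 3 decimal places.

Per component, 1: μ=6.72, E[X²]=48.1152; 2: μ=9.1, E[X²]=91.91; 3: μ=1.63158, E[X²]=6.95568.
E[X] = 0.2·6.72 + 0.56·9.1 + 0.24·1.63158 = 6.83158.
E[X²] = 0.2·48.1152 + 0.56·91.91 + 0.24·6.95568 = 62.762.
Var(X) = E[X²] − (E[X])² = 62.762 − 46.6705 = 16.0915.
SD(X) = √16.0915 = 4.01143.

4.011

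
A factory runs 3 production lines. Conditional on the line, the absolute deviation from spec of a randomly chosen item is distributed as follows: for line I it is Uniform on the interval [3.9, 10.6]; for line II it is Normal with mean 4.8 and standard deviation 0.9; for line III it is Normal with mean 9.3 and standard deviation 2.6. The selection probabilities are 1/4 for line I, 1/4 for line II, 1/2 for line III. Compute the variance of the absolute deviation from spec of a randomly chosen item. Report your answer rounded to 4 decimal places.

7.9494

Per component, I: μ=7.25, E[X²]=56.3033; II: μ=4.8, E[X²]=23.85; III: μ=9.3, E[X²]=93.25.
E[X] = 0.25·7.25 + 0.25·4.8 + 0.5·9.3 = 7.6625.
E[X²] = 0.25·56.3033 + 0.25·23.85 + 0.5·93.25 = 66.6633.
Var(X) = E[X²] − (E[X])² = 66.6633 − 58.7139 = 7.94943.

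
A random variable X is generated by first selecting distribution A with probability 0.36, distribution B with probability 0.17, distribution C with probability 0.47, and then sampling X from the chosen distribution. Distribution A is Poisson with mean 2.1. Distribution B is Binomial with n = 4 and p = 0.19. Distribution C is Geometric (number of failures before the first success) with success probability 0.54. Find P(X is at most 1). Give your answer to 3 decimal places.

Conditional on each component, P(X ≤ 1): A: 0.379615; B: 0.834362; C: 0.7884.
By total probability, P(X ≤ 1) = 0.36·0.379615 + 0.17·0.834362 + 0.47·0.7884 = 0.649051.

0.649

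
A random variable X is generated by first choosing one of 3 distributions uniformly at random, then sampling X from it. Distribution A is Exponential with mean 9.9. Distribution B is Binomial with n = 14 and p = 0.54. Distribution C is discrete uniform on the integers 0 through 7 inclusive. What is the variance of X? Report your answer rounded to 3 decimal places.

Per component, A: μ=9.9, E[X²]=196.02; B: μ=7.56, E[X²]=60.6312; C: μ=3.5, E[X²]=17.5.
E[X] = 0.333333·9.9 + 0.333333·7.56 + 0.333333·3.5 = 6.98667.
E[X²] = 0.333333·196.02 + 0.333333·60.6312 + 0.333333·17.5 = 91.3837.
Var(X) = E[X²] − (E[X])² = 91.3837 − 48.8135 = 42.5702.

42.570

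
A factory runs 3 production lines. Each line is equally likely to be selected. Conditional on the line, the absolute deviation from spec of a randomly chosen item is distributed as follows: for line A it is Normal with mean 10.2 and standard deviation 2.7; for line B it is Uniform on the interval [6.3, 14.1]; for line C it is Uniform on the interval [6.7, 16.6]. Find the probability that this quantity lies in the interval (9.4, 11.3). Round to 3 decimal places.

0.237

Conditional on each line, P(9.4 < X < 11.3): A: 0.274644; B: 0.24359; C: 0.191919.
By total probability, P(9.4 < X < 11.3) = 0.333333·0.274644 + 0.333333·0.24359 + 0.333333·0.191919 = 0.236718.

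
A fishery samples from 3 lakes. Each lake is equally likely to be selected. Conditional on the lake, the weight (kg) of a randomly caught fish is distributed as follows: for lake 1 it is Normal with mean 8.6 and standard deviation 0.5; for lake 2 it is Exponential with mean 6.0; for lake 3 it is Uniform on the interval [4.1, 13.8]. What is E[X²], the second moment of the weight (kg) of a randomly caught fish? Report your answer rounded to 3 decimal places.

78.051

For each component E[X²] = Var + (mean)², giving 1: 74.21; 2: 72; 3: 87.9433.
Overall E[X²] = 0.333333·74.21 + 0.333333·72 + 0.333333·87.9433 = 78.0511.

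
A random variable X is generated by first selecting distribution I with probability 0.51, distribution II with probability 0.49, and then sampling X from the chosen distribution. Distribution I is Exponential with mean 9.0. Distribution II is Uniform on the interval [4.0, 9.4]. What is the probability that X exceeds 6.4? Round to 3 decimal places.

0.523

Conditional on each component, P(X > 6.4): I: 0.491098; II: 0.555556.
By total probability, P(X > 6.4) = 0.51·0.491098 + 0.49·0.555556 = 0.522682.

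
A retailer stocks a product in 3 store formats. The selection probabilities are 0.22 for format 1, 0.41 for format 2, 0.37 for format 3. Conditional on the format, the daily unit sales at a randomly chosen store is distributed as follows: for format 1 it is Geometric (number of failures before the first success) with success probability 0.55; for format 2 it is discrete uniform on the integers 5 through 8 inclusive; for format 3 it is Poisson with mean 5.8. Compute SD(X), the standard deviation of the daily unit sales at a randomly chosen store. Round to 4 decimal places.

2.8271

Per component, 1: μ=0.818182, E[X²]=2.15702; 2: μ=6.5, E[X²]=43.5; 3: μ=5.8, E[X²]=39.44.
E[X] = 0.22·0.818182 + 0.41·6.5 + 0.37·5.8 = 4.991.
E[X²] = 0.22·2.15702 + 0.41·43.5 + 0.37·39.44 = 32.9023.
Var(X) = E[X²] − (E[X])² = 32.9023 − 24.9101 = 7.99226.
SD(X) = √7.99226 = 2.82706.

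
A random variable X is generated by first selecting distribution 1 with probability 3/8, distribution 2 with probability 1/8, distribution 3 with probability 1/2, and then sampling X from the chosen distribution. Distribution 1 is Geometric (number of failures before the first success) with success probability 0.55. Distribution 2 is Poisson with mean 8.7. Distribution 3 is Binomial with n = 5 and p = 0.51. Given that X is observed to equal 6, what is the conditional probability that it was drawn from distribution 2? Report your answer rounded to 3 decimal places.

0.880

Likelihoods P(X=6 | ·): 1: 0.00456707; 2: 0.100328; 3: 0.
Posterior ∝ prior × likelihood. Numerator for 2: 0.125·0.100328 = 0.012541.
Normalizing constant: 0.375·0.00456707 + 0.125·0.100328 + 0.5·0 = 0.0142536.
P(2 | observation) = 0.012541 / 0.0142536 = 0.879844.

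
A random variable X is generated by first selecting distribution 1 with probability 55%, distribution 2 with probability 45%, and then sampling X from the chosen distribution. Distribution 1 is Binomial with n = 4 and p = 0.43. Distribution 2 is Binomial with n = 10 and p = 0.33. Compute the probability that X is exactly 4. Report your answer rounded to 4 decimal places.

0.1202

Conditional on each component, P(X = 4): 1: 0.034188; 2: 0.225281.
By total probability, P(X = 4) = 0.55·0.034188 + 0.45·0.225281 = 0.12018.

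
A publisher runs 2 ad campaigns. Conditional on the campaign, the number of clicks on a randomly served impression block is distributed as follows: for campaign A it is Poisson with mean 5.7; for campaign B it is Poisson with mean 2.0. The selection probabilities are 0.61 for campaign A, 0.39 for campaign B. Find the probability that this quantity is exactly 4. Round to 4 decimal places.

0.1250

Conditional on each campaign, P(X = 4): A: 0.147167; B: 0.0902235.
By total probability, P(X = 4) = 0.61·0.147167 + 0.39·0.0902235 = 0.124959.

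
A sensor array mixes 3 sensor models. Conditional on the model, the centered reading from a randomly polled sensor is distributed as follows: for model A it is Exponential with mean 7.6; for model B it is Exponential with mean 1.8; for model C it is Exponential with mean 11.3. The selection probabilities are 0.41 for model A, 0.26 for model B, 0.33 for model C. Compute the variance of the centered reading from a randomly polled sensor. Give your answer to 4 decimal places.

Per component, A: μ=7.6, E[X²]=115.52; B: μ=1.8, E[X²]=6.48; C: μ=11.3, E[X²]=255.38.
E[X] = 0.41·7.6 + 0.26·1.8 + 0.33·11.3 = 7.313.
E[X²] = 0.41·115.52 + 0.26·6.48 + 0.33·255.38 = 133.323.
Var(X) = E[X²] − (E[X])² = 133.323 − 53.48 = 79.8434.

79.8434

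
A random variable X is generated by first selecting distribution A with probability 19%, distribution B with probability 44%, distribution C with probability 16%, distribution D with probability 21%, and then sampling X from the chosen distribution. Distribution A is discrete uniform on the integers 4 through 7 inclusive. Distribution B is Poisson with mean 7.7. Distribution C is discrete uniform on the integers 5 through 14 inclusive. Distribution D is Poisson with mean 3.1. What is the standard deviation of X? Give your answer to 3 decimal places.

3.206

Per component, A: μ=5.5, E[X²]=31.5; B: μ=7.7, E[X²]=66.99; C: μ=9.5, E[X²]=98.5; D: μ=3.1, E[X²]=12.71.
E[X] = 0.19·5.5 + 0.44·7.7 + 0.16·9.5 + 0.21·3.1 = 6.604.
E[X²] = 0.19·31.5 + 0.44·66.99 + 0.16·98.5 + 0.21·12.71 = 53.8897.
Var(X) = E[X²] − (E[X])² = 53.8897 − 43.6128 = 10.2769.
SD(X) = √10.2769 = 3.20576.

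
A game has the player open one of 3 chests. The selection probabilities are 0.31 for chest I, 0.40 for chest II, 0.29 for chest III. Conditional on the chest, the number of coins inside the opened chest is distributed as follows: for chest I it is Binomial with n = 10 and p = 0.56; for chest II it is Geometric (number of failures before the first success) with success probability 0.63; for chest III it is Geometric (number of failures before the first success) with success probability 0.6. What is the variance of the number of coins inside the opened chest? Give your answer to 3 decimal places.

Per component, I: μ=5.6, E[X²]=33.824; II: μ=0.587302, E[X²]=1.27715; III: μ=0.666667, E[X²]=1.55556.
E[X] = 0.31·5.6 + 0.4·0.587302 + 0.29·0.666667 = 2.16425.
E[X²] = 0.31·33.824 + 0.4·1.27715 + 0.29·1.55556 = 11.4474.
Var(X) = E[X²] − (E[X])² = 11.4474 − 4.684 = 6.76342.

6.763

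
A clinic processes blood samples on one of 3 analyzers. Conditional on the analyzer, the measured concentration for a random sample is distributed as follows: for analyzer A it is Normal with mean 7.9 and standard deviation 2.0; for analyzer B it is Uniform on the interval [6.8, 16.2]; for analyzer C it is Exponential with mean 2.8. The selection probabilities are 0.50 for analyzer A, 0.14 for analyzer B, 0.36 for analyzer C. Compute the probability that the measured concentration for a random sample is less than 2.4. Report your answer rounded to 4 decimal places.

0.2087

Conditional on each analyzer, P(X < 2.4): A: 0.00297976; B: 0; C: 0.575627.
By total probability, P(X < 2.4) = 0.5·0.00297976 + 0.14·0 + 0.36·0.575627 = 0.208716.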